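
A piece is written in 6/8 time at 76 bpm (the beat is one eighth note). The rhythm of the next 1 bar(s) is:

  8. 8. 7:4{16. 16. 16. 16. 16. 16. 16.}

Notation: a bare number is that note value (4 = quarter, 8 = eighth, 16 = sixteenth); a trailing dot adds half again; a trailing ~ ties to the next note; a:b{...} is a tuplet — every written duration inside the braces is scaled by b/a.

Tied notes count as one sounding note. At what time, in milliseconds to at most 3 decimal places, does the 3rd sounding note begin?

note 3 onset = 3b = 2368.421ms

1. 0.0ms @ 0 + 1184.211ms (3/2)
2. 1184.211ms @ 3/2 + 1184.211ms (3/2)
3. 2368.421ms @ 3 + 338.346ms (3/7)
4. 2706.767ms @ 24/7 + 338.346ms (3/7)
5. 3045.113ms @ 27/7 + 338.346ms (3/7)
6. 3383.459ms @ 30/7 + 338.346ms (3/7)
7. 3721.805ms @ 33/7 + 338.346ms (3/7)
8. 4060.15ms @ 36/7 + 338.346ms (3/7)
9. 4398.496ms @ 39/7 + 338.346ms (3/7)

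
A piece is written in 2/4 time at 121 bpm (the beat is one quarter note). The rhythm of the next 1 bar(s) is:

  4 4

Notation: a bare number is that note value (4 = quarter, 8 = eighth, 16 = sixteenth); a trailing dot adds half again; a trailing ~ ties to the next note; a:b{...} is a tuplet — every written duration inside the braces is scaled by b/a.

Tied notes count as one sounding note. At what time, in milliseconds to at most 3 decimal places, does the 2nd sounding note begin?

note 2 onset = 1b = 495.868ms

1. 0.0ms @ 0 + 495.868ms (1)
2. 495.868ms @ 1 + 495.868ms (1)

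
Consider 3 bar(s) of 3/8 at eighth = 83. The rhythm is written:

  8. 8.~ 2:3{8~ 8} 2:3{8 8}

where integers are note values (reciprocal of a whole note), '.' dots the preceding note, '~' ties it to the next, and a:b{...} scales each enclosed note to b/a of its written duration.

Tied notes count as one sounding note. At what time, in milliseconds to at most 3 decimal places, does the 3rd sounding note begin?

1. 0.0ms @ 0 + 1084.337ms (3/2)
2. 1084.337ms @ 3/2 + 3253.012ms (9/2)
3. 4337.349ms @ 6 + 1084.337ms (3/2)
4. 5421.687ms @ 15/2 + 1084.337ms (3/2)

note 3 onset = 6b = 4337.349ms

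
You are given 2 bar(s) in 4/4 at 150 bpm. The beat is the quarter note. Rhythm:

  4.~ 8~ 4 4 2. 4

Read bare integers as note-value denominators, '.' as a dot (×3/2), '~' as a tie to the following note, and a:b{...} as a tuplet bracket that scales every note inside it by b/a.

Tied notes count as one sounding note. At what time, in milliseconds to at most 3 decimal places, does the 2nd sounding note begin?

note 2 onset = 3b = 1200.0ms

1. 0.0ms @ 0 + 1200.0ms (3)
2. 1200.0ms @ 3 + 400.0ms (1)
3. 1600.0ms @ 4 + 1200.0ms (3)
4. 2800.0ms @ 7 + 400.0ms (1)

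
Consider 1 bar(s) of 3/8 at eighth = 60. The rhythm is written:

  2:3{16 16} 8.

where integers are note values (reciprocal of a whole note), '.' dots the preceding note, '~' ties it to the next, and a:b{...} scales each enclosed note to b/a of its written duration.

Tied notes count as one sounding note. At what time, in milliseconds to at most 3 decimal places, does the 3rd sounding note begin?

1. 0.0ms @ 0 + 750.0ms (3/4)
2. 750.0ms @ 3/4 + 750.0ms (3/4)
3. 1500.0ms @ 3/2 + 1500.0ms (3/2)

note 3 onset = 3/2b = 1500.0ms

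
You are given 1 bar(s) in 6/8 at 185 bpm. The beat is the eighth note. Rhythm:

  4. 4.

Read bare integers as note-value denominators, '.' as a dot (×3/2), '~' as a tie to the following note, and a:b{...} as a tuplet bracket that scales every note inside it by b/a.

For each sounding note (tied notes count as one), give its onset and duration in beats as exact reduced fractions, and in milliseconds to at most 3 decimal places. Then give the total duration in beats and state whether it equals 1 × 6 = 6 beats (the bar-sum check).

1) 0.0ms=0b +972.973ms=3b
2) 972.973ms=3b +972.973ms=3b
Σ=6b of 6 (185bpm 6/8) — PASS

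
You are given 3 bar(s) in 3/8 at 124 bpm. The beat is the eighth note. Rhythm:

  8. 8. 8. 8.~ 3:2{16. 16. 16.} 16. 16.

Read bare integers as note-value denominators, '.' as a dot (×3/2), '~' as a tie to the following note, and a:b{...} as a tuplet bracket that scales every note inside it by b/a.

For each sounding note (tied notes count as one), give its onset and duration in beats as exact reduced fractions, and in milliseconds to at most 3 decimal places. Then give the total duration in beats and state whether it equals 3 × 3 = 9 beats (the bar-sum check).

1) 0.0ms=0b +725.806ms=3/2b
2) 725.806ms=3/2b +725.806ms=3/2b
3) 1451.613ms=3b +725.806ms=3/2b
4) 2177.419ms=9/2b +967.742ms=2b
5) 3145.161ms=13/2b +241.935ms=1/2b
6) 3387.097ms=7b +241.935ms=1/2b
7) 3629.032ms=15/2b +362.903ms=3/4b
8) 3991.935ms=33/4b +362.903ms=3/4b
Σ=9b of 9 (124bpm 3/8) — PASS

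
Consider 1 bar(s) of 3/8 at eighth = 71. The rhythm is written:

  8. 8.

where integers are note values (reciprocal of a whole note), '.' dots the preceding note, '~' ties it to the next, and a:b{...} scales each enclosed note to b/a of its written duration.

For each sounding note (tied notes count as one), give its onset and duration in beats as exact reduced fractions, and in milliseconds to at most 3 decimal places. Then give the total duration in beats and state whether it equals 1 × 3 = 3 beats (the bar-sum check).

1) 0.0ms=0b +1267.606ms=3/2b
2) 1267.606ms=3/2b +1267.606ms=3/2b
Σ=3b of 3 (71bpm 3/8) — PASS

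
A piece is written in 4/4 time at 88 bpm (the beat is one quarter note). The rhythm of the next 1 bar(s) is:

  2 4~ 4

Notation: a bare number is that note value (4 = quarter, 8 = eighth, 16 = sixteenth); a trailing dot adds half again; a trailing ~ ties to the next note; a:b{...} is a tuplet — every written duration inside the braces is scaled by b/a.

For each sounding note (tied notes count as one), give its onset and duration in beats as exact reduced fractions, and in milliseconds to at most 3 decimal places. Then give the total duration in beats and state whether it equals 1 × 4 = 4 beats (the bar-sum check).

1) 0.0ms=0b +1363.636ms=2b
2) 1363.636ms=2b +1363.636ms=2b
Σ=4b of 4 (88bpm 4/4) — PASS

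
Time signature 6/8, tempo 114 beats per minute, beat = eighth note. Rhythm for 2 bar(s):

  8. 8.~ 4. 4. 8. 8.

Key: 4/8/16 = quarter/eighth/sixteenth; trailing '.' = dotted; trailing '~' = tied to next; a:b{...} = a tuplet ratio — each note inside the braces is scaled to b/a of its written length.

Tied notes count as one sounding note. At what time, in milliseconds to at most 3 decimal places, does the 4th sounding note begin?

1. 0.0ms @ 0 + 789.474ms (3/2)
2. 789.474ms @ 3/2 + 2368.421ms (9/2)
3. 3157.895ms @ 6 + 1578.947ms (3)
4. 4736.842ms @ 9 + 789.474ms (3/2)
5. 5526.316ms @ 21/2 + 789.474ms (3/2)

note 4 onset = 9b = 4736.842ms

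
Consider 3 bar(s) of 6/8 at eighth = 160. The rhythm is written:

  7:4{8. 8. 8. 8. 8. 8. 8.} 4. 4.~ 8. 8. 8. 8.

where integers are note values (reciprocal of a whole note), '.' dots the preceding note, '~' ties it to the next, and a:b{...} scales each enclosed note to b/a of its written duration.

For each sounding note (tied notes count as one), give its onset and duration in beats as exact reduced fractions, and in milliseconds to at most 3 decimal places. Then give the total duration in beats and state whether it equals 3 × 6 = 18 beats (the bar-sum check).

1) 0.0ms=0b +321.429ms=6/7b
2) 321.429ms=6/7b +321.429ms=6/7b
3) 642.857ms=12/7b +321.429ms=6/7b
4) 964.286ms=18/7b +321.429ms=6/7b
5) 1285.714ms=24/7b +321.429ms=6/7b
6) 1607.143ms=30/7b +321.429ms=6/7b
7) 1928.571ms=36/7b +321.429ms=6/7b
8) 2250.0ms=6b +1125.0ms=3b
9) 3375.0ms=9b +1687.5ms=9/2b
10) 5062.5ms=27/2b +562.5ms=3/2b
11) 5625.0ms=15b +562.5ms=3/2b
12) 6187.5ms=33/2b +562.5ms=3/2b
Σ=18b of 18 (160bpm 6/8) — PASS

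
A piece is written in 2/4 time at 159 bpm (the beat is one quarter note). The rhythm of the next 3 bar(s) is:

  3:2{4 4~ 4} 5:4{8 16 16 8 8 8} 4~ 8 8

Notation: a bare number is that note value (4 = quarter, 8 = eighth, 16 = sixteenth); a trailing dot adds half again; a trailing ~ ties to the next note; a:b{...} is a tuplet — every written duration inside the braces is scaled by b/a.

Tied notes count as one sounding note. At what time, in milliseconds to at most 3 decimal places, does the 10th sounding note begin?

1. 0.0ms @ 0 + 251.572ms (2/3)
2. 251.572ms @ 2/3 + 503.145ms (4/3)
3. 754.717ms @ 2 + 150.943ms (2/5)
4. 905.66ms @ 12/5 + 75.472ms (1/5)
5. 981.132ms @ 13/5 + 75.472ms (1/5)
6. 1056.604ms @ 14/5 + 150.943ms (2/5)
7. 1207.547ms @ 16/5 + 150.943ms (2/5)
8. 1358.491ms @ 18/5 + 150.943ms (2/5)
9. 1509.434ms @ 4 + 566.038ms (3/2)
10. 2075.472ms @ 11/2 + 188.679ms (1/2)

note 10 onset = 11/2b = 2075.472ms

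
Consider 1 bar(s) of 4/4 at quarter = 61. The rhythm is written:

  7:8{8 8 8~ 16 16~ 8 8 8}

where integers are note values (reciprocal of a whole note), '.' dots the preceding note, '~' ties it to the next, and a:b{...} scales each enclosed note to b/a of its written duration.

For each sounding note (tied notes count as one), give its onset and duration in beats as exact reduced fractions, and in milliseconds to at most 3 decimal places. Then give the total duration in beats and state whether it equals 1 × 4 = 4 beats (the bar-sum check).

1) 0.0ms=0b +562.061ms=4/7b
2) 562.061ms=4/7b +562.061ms=4/7b
3) 1124.122ms=8/7b +843.091ms=6/7b
4) 1967.213ms=2b +843.091ms=6/7b
5) 2810.304ms=20/7b +562.061ms=4/7b
6) 3372.365ms=24/7b +562.061ms=4/7b
Σ=4b of 4 (61bpm 4/4) — PASS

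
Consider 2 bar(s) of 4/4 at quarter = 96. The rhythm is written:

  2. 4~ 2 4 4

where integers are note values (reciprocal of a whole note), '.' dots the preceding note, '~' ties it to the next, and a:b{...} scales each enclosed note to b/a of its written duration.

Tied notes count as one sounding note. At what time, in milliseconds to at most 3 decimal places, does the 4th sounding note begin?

1. 0.0ms @ 0 + 1875.0ms (3)
2. 1875.0ms @ 3 + 1875.0ms (3)
3. 3750.0ms @ 6 + 625.0ms (1)
4. 4375.0ms @ 7 + 625.0ms (1)

note 4 onset = 7b = 4375.0ms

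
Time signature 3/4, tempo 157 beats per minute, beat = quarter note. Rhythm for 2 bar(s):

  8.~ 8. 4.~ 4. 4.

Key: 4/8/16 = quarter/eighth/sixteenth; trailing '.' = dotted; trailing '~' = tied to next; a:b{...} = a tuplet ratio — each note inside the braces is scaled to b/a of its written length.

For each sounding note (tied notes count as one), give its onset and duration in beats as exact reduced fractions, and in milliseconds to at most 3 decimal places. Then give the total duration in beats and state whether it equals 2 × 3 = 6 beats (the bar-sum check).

1) 0.0ms=0b +573.248ms=3/2b
2) 573.248ms=3/2b +1146.497ms=3b
3) 1719.745ms=9/2b +573.248ms=3/2b
Σ=6b of 6 (157bpm 3/4) — PASS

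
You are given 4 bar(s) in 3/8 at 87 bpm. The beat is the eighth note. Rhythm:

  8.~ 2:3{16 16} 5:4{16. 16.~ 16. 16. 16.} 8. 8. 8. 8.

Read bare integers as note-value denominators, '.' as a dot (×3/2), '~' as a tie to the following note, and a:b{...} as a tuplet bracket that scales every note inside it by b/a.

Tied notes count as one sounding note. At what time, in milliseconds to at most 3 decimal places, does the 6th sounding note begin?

1. 0.0ms @ 0 + 1551.724ms (9/4)
2. 1551.724ms @ 9/4 + 517.241ms (3/4)
3. 2068.966ms @ 3 + 413.793ms (3/5)
4. 2482.759ms @ 18/5 + 827.586ms (6/5)
5. 3310.345ms @ 24/5 + 413.793ms (3/5)
6. 3724.138ms @ 27/5 + 413.793ms (3/5)
7. 4137.931ms @ 6 + 1034.483ms (3/2)
8. 5172.414ms @ 15/2 + 1034.483ms (3/2)
9. 6206.897ms @ 9 + 1034.483ms (3/2)
10. 7241.379ms @ 21/2 + 1034.483ms (3/2)

note 6 onset = 27/5b = 3724.138ms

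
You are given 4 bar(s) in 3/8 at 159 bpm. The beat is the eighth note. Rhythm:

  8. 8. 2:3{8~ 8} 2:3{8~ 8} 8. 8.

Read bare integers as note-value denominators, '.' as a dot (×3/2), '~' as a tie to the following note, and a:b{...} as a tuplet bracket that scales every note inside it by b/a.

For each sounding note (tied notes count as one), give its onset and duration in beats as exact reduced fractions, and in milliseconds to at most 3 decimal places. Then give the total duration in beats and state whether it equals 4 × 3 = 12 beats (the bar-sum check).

1) 0.0ms=0b +566.038ms=3/2b
2) 566.038ms=3/2b +566.038ms=3/2b
3) 1132.075ms=3b +1132.075ms=3b
4) 2264.151ms=6b +1132.075ms=3b
5) 3396.226ms=9b +566.038ms=3/2b
6) 3962.264ms=21/2b +566.038ms=3/2b
Σ=12b of 12 (159bpm 3/8) — PASS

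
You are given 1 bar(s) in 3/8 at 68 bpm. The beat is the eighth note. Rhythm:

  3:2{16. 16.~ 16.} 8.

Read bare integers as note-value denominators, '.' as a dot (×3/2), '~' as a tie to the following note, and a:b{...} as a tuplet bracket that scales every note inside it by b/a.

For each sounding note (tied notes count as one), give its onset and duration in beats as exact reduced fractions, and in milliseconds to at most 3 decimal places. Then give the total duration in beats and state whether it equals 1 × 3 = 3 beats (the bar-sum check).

1) 0.0ms=0b +441.176ms=1/2b
2) 441.176ms=1/2b +882.353ms=1b
3) 1323.529ms=3/2b +1323.529ms=3/2b
Σ=3b of 3 (68bpm 3/8) — PASS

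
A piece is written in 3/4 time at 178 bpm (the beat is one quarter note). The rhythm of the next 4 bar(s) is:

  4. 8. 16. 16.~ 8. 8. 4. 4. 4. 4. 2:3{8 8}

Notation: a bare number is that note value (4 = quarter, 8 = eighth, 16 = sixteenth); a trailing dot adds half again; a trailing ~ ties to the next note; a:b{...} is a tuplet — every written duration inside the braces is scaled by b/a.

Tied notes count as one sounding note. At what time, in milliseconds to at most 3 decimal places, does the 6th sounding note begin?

1. 0.0ms @ 0 + 505.618ms (3/2)
2. 505.618ms @ 3/2 + 252.809ms (3/4)
3. 758.427ms @ 9/4 + 126.404ms (3/8)
4. 884.831ms @ 21/8 + 379.213ms (9/8)
5. 1264.045ms @ 15/4 + 252.809ms (3/4)
6. 1516.854ms @ 9/2 + 505.618ms (3/2)
7. 2022.472ms @ 6 + 505.618ms (3/2)
8. 2528.09ms @ 15/2 + 505.618ms (3/2)
9. 3033.708ms @ 9 + 505.618ms (3/2)
10. 3539.326ms @ 21/2 + 252.809ms (3/4)
11. 3792.135ms @ 45/4 + 252.809ms (3/4)

note 6 onset = 9/2b = 1516.854ms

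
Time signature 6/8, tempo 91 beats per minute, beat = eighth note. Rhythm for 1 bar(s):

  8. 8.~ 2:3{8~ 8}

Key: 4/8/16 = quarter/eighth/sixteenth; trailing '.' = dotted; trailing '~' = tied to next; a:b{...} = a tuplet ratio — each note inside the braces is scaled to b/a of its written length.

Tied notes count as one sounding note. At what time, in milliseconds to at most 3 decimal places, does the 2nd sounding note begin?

note 2 onset = 3/2b = 989.011ms

1. 0.0ms @ 0 + 989.011ms (3/2)
2. 989.011ms @ 3/2 + 2967.033ms (9/2)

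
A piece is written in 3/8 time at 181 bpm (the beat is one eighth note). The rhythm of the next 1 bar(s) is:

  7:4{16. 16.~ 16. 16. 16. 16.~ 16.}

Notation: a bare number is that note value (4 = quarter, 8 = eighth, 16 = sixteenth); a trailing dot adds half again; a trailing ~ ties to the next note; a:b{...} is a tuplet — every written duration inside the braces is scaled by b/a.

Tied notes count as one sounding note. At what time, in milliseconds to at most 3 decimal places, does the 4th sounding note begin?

note 4 onset = 12/7b = 568.272ms

1. 0.0ms @ 0 + 142.068ms (3/7)
2. 142.068ms @ 3/7 + 284.136ms (6/7)
3. 426.204ms @ 9/7 + 142.068ms (3/7)
4. 568.272ms @ 12/7 + 142.068ms (3/7)
5. 710.339ms @ 15/7 + 284.136ms (6/7)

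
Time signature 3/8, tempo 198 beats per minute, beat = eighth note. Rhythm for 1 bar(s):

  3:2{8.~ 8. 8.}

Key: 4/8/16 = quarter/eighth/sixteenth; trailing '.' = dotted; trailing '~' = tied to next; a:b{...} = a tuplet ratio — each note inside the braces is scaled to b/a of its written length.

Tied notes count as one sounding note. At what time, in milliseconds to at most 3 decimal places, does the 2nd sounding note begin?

1. 0.0ms @ 0 + 606.061ms (2)
2. 606.061ms @ 2 + 303.03ms (1)

note 2 onset = 2b = 606.061ms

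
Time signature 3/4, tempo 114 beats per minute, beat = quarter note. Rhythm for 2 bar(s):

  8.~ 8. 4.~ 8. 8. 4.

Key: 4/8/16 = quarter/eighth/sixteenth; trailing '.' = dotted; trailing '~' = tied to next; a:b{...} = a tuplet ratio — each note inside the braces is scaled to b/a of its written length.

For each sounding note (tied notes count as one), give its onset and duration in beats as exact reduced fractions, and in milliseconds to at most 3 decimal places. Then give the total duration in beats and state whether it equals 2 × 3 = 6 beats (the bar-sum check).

1) 0.0ms=0b +789.474ms=3/2b
2) 789.474ms=3/2b +1184.211ms=9/4b
3) 1973.684ms=15/4b +394.737ms=3/4b
4) 2368.421ms=9/2b +789.474ms=3/2b
Σ=6b of 6 (114bpm 3/4) — PASS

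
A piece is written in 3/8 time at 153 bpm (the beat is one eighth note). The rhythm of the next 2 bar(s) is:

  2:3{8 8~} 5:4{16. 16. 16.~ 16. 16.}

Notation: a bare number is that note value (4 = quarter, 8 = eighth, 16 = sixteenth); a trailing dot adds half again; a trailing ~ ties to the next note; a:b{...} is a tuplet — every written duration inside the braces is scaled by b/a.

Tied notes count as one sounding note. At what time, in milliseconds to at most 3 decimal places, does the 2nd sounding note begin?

note 2 onset = 3/2b = 588.235ms

1. 0.0ms @ 0 + 588.235ms (3/2)
2. 588.235ms @ 3/2 + 823.529ms (21/10)
3. 1411.765ms @ 18/5 + 235.294ms (3/5)
4. 1647.059ms @ 21/5 + 470.588ms (6/5)
5. 2117.647ms @ 27/5 + 235.294ms (3/5)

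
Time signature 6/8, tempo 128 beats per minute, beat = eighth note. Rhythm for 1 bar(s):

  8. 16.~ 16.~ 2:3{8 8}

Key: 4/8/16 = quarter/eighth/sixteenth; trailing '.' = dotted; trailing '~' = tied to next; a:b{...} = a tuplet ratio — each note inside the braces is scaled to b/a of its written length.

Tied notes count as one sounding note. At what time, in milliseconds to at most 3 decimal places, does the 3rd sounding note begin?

1. 0.0ms @ 0 + 703.125ms (3/2)
2. 703.125ms @ 3/2 + 1406.25ms (3)
3. 2109.375ms @ 9/2 + 703.125ms (3/2)

note 3 onset = 9/2b = 2109.375ms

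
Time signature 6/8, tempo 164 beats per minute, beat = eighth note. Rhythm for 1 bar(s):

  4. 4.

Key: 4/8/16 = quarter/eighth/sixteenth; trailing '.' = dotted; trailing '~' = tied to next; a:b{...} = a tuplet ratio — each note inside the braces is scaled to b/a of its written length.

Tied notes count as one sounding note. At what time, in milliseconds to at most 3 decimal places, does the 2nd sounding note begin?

1. 0.0ms @ 0 + 1097.561ms (3)
2. 1097.561ms @ 3 + 1097.561ms (3)

note 2 onset = 3b = 1097.561ms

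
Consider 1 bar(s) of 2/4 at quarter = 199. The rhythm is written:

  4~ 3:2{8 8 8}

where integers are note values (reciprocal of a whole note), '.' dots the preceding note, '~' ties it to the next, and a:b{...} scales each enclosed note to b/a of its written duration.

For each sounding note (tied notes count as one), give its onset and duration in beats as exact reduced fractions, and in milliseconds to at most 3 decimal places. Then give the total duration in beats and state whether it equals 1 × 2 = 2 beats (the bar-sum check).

1) 0.0ms=0b +402.01ms=4/3b
2) 402.01ms=4/3b +100.503ms=1/3b
3) 502.513ms=5/3b +100.503ms=1/3b
Σ=2b of 2 (199bpm 2/4) — PASS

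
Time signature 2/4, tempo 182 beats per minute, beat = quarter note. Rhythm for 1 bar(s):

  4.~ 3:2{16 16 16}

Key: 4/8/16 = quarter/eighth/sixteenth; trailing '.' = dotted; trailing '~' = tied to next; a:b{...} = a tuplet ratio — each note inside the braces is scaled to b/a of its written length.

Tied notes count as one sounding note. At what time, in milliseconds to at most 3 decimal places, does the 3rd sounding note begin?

note 3 onset = 11/6b = 604.396ms

1. 0.0ms @ 0 + 549.451ms (5/3)
2. 549.451ms @ 5/3 + 54.945ms (1/6)
3. 604.396ms @ 11/6 + 54.945ms (1/6)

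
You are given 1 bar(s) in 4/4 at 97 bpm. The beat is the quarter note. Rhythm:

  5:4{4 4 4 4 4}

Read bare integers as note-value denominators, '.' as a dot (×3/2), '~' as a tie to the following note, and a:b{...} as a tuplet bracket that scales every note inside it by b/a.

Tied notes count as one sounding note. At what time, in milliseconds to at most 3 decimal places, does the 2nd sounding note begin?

note 2 onset = 4/5b = 494.845ms

1. 0.0ms @ 0 + 494.845ms (4/5)
2. 494.845ms @ 4/5 + 494.845ms (4/5)
3. 989.691ms @ 8/5 + 494.845ms (4/5)
4. 1484.536ms @ 12/5 + 494.845ms (4/5)
5. 1979.381ms @ 16/5 + 494.845ms (4/5)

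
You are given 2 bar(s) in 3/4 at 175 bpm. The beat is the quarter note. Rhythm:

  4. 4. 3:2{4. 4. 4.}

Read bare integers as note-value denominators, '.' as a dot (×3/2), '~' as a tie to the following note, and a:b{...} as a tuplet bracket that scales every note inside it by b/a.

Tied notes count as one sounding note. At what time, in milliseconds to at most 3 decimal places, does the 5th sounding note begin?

1. 0.0ms @ 0 + 514.286ms (3/2)
2. 514.286ms @ 3/2 + 514.286ms (3/2)
3. 1028.571ms @ 3 + 342.857ms (1)
4. 1371.429ms @ 4 + 342.857ms (1)
5. 1714.286ms @ 5 + 342.857ms (1)

note 5 onset = 5b = 1714.286ms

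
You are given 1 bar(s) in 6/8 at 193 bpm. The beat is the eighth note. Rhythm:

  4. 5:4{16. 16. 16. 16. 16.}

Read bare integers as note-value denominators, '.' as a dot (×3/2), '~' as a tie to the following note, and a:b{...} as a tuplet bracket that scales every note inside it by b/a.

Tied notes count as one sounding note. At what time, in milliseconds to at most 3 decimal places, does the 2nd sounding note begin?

note 2 onset = 3b = 932.642ms

1. 0.0ms @ 0 + 932.642ms (3)
2. 932.642ms @ 3 + 186.528ms (3/5)
3. 1119.171ms @ 18/5 + 186.528ms (3/5)
4. 1305.699ms @ 21/5 + 186.528ms (3/5)
5. 1492.228ms @ 24/5 + 186.528ms (3/5)
6. 1678.756ms @ 27/5 + 186.528ms (3/5)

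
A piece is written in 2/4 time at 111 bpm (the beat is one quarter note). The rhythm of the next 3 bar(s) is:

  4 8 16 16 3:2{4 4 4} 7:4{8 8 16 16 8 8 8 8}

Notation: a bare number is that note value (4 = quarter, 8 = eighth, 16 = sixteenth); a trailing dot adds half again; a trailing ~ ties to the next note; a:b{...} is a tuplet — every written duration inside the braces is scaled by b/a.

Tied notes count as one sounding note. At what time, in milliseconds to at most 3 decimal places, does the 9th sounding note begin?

note 9 onset = 30/7b = 2316.602ms

1. 0.0ms @ 0 + 540.541ms (1)
2. 540.541ms @ 1 + 270.27ms (1/2)
3. 810.811ms @ 3/2 + 135.135ms (1/4)
4. 945.946ms @ 7/4 + 135.135ms (1/4)
5. 1081.081ms @ 2 + 360.36ms (2/3)
6. 1441.441ms @ 8/3 + 360.36ms (2/3)
7. 1801.802ms @ 10/3 + 360.36ms (2/3)
8. 2162.162ms @ 4 + 154.44ms (2/7)
9. 2316.602ms @ 30/7 + 154.44ms (2/7)
10. 2471.042ms @ 32/7 + 77.22ms (1/7)
11. 2548.263ms @ 33/7 + 77.22ms (1/7)
12. 2625.483ms @ 34/7 + 154.44ms (2/7)
13. 2779.923ms @ 36/7 + 154.44ms (2/7)
14. 2934.363ms @ 38/7 + 154.44ms (2/7)
15. 3088.803ms @ 40/7 + 154.44ms (2/7)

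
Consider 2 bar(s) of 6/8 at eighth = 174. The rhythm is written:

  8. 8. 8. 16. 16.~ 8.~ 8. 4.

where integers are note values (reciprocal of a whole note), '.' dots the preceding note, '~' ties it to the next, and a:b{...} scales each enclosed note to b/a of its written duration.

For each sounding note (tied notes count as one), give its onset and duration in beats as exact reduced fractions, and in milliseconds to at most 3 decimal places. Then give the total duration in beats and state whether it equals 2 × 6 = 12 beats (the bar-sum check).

1) 0.0ms=0b +517.241ms=3/2b
2) 517.241ms=3/2b +517.241ms=3/2b
3) 1034.483ms=3b +517.241ms=3/2b
4) 1551.724ms=9/2b +258.621ms=3/4b
5) 1810.345ms=21/4b +1293.103ms=15/4b
6) 3103.448ms=9b +1034.483ms=3b
Σ=12b of 12 (174bpm 6/8) — PASS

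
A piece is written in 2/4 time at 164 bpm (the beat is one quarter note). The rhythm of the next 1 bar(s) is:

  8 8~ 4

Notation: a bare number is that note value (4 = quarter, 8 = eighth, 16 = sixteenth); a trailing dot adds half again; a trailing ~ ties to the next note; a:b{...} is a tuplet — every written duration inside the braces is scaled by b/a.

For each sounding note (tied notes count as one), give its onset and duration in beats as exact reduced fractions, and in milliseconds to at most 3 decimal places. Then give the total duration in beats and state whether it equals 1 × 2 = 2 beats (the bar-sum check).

1) 0.0ms=0b +182.927ms=1/2b
2) 182.927ms=1/2b +548.78ms=3/2b
Σ=2b of 2 (164bpm 2/4) — PASS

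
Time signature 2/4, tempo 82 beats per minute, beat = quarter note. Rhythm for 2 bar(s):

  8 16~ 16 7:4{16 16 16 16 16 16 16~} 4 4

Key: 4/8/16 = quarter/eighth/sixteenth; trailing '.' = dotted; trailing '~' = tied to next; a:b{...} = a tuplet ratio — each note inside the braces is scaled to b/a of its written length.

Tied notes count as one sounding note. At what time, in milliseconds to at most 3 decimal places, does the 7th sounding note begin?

note 7 onset = 11/7b = 1149.826ms

1. 0.0ms @ 0 + 365.854ms (1/2)
2. 365.854ms @ 1/2 + 365.854ms (1/2)
3. 731.707ms @ 1 + 104.53ms (1/7)
4. 836.237ms @ 8/7 + 104.53ms (1/7)
5. 940.767ms @ 9/7 + 104.53ms (1/7)
6. 1045.296ms @ 10/7 + 104.53ms (1/7)
7. 1149.826ms @ 11/7 + 104.53ms (1/7)
8. 1254.355ms @ 12/7 + 104.53ms (1/7)
9. 1358.885ms @ 13/7 + 836.237ms (8/7)
10. 2195.122ms @ 3 + 731.707ms (1)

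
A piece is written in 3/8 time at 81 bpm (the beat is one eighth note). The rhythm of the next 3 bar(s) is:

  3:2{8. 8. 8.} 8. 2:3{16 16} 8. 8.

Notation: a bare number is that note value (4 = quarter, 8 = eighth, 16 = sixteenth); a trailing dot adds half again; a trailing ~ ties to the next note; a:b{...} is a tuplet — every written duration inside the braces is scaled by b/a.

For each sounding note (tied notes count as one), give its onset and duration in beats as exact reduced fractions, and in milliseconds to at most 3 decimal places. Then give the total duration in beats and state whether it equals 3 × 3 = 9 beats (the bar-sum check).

1) 0.0ms=0b +740.741ms=1b
2) 740.741ms=1b +740.741ms=1b
3) 1481.481ms=2b +740.741ms=1b
4) 2222.222ms=3b +1111.111ms=3/2b
5) 3333.333ms=9/2b +555.556ms=3/4b
6) 3888.889ms=21/4b +555.556ms=3/4b
7) 4444.444ms=6b +1111.111ms=3/2b
8) 5555.556ms=15/2b +1111.111ms=3/2b
Σ=9b of 9 (81bpm 3/8) — PASS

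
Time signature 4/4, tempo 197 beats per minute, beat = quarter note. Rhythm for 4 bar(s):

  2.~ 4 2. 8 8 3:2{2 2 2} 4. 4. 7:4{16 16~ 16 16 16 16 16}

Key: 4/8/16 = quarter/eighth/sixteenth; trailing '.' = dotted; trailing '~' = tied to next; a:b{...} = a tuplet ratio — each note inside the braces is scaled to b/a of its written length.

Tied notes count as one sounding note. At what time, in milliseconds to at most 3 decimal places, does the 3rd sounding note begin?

note 3 onset = 7b = 2131.98ms

1. 0.0ms @ 0 + 1218.274ms (4)
2. 1218.274ms @ 4 + 913.706ms (3)
3. 2131.98ms @ 7 + 152.284ms (1/2)
4. 2284.264ms @ 15/2 + 152.284ms (1/2)
5. 2436.548ms @ 8 + 406.091ms (4/3)
6. 2842.64ms @ 28/3 + 406.091ms (4/3)
7. 3248.731ms @ 32/3 + 406.091ms (4/3)
8. 3654.822ms @ 12 + 456.853ms (3/2)
9. 4111.675ms @ 27/2 + 456.853ms (3/2)
10. 4568.528ms @ 15 + 43.51ms (1/7)
11. 4612.038ms @ 106/7 + 87.02ms (2/7)
12. 4699.057ms @ 108/7 + 43.51ms (1/7)
13. 4742.567ms @ 109/7 + 43.51ms (1/7)
14. 4786.077ms @ 110/7 + 43.51ms (1/7)
15. 4829.587ms @ 111/7 + 43.51ms (1/7)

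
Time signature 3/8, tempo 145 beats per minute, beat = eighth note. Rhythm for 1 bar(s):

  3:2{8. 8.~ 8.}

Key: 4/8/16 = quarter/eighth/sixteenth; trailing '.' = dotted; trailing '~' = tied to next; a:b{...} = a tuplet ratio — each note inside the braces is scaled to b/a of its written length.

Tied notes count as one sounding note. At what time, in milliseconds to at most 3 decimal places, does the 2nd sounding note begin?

note 2 onset = 1b = 413.793ms

1. 0.0ms @ 0 + 413.793ms (1)
2. 413.793ms @ 1 + 827.586ms (2)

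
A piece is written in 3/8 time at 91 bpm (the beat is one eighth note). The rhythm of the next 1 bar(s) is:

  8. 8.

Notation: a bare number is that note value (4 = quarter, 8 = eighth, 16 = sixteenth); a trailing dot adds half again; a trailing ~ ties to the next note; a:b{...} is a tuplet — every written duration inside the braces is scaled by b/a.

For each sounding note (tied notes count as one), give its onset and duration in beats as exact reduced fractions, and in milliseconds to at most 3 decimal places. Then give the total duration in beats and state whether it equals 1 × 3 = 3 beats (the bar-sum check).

1) 0.0ms=0b +989.011ms=3/2b
2) 989.011ms=3/2b +989.011ms=3/2b
Σ=3b of 3 (91bpm 3/8) — PASS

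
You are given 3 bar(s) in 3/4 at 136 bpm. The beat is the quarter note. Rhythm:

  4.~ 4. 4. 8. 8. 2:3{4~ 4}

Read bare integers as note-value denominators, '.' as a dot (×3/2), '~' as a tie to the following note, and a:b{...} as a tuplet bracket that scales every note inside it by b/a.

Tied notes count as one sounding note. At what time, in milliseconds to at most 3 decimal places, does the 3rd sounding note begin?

1. 0.0ms @ 0 + 1323.529ms (3)
2. 1323.529ms @ 3 + 661.765ms (3/2)
3. 1985.294ms @ 9/2 + 330.882ms (3/4)
4. 2316.176ms @ 21/4 + 330.882ms (3/4)
5. 2647.059ms @ 6 + 1323.529ms (3)

note 3 onset = 9/2b = 1985.294ms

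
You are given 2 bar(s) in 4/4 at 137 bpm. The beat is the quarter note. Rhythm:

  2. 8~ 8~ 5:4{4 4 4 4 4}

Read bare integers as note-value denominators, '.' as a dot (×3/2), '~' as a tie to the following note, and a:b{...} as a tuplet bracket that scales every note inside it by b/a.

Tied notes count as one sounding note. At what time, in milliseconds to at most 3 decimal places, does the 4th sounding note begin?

1. 0.0ms @ 0 + 1313.869ms (3)
2. 1313.869ms @ 3 + 788.321ms (9/5)
3. 2102.19ms @ 24/5 + 350.365ms (4/5)
4. 2452.555ms @ 28/5 + 350.365ms (4/5)
5. 2802.92ms @ 32/5 + 350.365ms (4/5)
6. 3153.285ms @ 36/5 + 350.365ms (4/5)

note 4 onset = 28/5b = 2452.555ms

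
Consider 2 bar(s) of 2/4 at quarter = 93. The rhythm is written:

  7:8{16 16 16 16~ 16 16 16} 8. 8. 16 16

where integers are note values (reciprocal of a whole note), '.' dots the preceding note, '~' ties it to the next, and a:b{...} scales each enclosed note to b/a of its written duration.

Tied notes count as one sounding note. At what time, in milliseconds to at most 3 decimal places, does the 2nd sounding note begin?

note 2 onset = 2/7b = 184.332ms

1. 0.0ms @ 0 + 184.332ms (2/7)
2. 184.332ms @ 2/7 + 184.332ms (2/7)
3. 368.664ms @ 4/7 + 184.332ms (2/7)
4. 552.995ms @ 6/7 + 368.664ms (4/7)
5. 921.659ms @ 10/7 + 184.332ms (2/7)
6. 1105.991ms @ 12/7 + 184.332ms (2/7)
7. 1290.323ms @ 2 + 483.871ms (3/4)
8. 1774.194ms @ 11/4 + 483.871ms (3/4)
9. 2258.065ms @ 7/2 + 161.29ms (1/4)
10. 2419.355ms @ 15/4 + 161.29ms (1/4)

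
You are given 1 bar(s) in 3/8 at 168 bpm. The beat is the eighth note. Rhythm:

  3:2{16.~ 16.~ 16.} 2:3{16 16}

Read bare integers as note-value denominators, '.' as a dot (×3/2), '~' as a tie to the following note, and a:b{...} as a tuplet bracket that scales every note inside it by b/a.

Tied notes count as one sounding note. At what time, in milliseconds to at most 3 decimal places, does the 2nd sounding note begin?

note 2 onset = 3/2b = 535.714ms

1. 0.0ms @ 0 + 535.714ms (3/2)
2. 535.714ms @ 3/2 + 267.857ms (3/4)
3. 803.571ms @ 9/4 + 267.857ms (3/4)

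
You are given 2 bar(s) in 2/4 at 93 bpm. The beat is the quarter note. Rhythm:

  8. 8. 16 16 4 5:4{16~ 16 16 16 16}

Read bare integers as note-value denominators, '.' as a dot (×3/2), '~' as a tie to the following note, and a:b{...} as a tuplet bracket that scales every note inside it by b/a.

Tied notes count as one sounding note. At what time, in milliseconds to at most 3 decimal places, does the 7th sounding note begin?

1. 0.0ms @ 0 + 483.871ms (3/4)
2. 483.871ms @ 3/4 + 483.871ms (3/4)
3. 967.742ms @ 3/2 + 161.29ms (1/4)
4. 1129.032ms @ 7/4 + 161.29ms (1/4)
5. 1290.323ms @ 2 + 645.161ms (1)
6. 1935.484ms @ 3 + 258.065ms (2/5)
7. 2193.548ms @ 17/5 + 129.032ms (1/5)
8. 2322.581ms @ 18/5 + 129.032ms (1/5)
9. 2451.613ms @ 19/5 + 129.032ms (1/5)

note 7 onset = 17/5b = 2193.548ms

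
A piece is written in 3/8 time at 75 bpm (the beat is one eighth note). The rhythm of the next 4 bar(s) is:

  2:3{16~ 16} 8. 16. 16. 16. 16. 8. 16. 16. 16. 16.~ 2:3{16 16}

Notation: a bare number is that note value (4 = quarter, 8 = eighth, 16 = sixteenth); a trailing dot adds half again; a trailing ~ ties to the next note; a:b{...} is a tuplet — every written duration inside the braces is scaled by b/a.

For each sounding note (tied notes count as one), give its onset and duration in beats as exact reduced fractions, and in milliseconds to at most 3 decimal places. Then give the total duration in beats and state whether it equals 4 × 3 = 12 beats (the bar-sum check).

1) 0.0ms=0b +1200.0ms=3/2b
2) 1200.0ms=3/2b +1200.0ms=3/2b
3) 2400.0ms=3b +600.0ms=3/4b
4) 3000.0ms=15/4b +600.0ms=3/4b
5) 3600.0ms=9/2b +600.0ms=3/4b
6) 4200.0ms=21/4b +600.0ms=3/4b
7) 4800.0ms=6b +1200.0ms=3/2b
8) 6000.0ms=15/2b +600.0ms=3/4b
9) 6600.0ms=33/4b +600.0ms=3/4b
10) 7200.0ms=9b +600.0ms=3/4b
11) 7800.0ms=39/4b +1200.0ms=3/2b
12) 9000.0ms=45/4b +600.0ms=3/4b
Σ=12b of 12 (75bpm 3/8) — PASS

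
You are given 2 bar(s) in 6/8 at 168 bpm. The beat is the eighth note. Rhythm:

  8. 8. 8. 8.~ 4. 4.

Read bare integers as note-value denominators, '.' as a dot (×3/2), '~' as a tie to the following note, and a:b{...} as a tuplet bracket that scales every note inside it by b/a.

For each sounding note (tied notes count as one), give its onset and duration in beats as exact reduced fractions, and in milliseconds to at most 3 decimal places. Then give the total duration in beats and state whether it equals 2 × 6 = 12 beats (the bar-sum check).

1) 0.0ms=0b +535.714ms=3/2b
2) 535.714ms=3/2b +535.714ms=3/2b
3) 1071.429ms=3b +535.714ms=3/2b
4) 1607.143ms=9/2b +1607.143ms=9/2b
5) 3214.286ms=9b +1071.429ms=3b
Σ=12b of 12 (168bpm 6/8) — PASS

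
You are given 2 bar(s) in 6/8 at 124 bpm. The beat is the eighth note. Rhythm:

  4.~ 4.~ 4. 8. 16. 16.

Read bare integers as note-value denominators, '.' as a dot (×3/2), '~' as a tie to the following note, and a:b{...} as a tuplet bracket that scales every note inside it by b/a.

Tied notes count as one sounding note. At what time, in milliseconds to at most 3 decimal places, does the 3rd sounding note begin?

1. 0.0ms @ 0 + 4354.839ms (9)
2. 4354.839ms @ 9 + 725.806ms (3/2)
3. 5080.645ms @ 21/2 + 362.903ms (3/4)
4. 5443.548ms @ 45/4 + 362.903ms (3/4)

note 3 onset = 21/2b = 5080.645ms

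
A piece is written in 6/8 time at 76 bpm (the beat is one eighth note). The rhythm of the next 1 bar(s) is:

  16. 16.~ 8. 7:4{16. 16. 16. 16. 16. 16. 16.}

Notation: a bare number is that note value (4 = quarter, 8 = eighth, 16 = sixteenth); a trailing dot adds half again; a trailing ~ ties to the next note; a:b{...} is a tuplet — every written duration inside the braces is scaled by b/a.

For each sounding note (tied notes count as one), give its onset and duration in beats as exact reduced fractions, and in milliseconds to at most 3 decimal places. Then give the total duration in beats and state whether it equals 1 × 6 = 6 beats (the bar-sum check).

1) 0.0ms=0b +592.105ms=3/4b
2) 592.105ms=3/4b +1776.316ms=9/4b
3) 2368.421ms=3b +338.346ms=3/7b
4) 2706.767ms=24/7b +338.346ms=3/7b
5) 3045.113ms=27/7b +338.346ms=3/7b
6) 3383.459ms=30/7b +338.346ms=3/7b
7) 3721.805ms=33/7b +338.346ms=3/7b
8) 4060.15ms=36/7b +338.346ms=3/7b
9) 4398.496ms=39/7b +338.346ms=3/7b
Σ=6b of 6 (76bpm 6/8) — PASS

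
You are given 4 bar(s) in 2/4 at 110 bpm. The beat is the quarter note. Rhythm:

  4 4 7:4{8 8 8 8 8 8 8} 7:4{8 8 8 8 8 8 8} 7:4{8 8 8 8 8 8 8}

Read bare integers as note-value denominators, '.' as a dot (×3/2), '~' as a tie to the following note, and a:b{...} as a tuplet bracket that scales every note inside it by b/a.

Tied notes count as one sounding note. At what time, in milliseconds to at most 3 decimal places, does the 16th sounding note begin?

note 16 onset = 40/7b = 3116.883ms

1. 0.0ms @ 0 + 545.455ms (1)
2. 545.455ms @ 1 + 545.455ms (1)
3. 1090.909ms @ 2 + 155.844ms (2/7)
4. 1246.753ms @ 16/7 + 155.844ms (2/7)
5. 1402.597ms @ 18/7 + 155.844ms (2/7)
6. 1558.442ms @ 20/7 + 155.844ms (2/7)
7. 1714.286ms @ 22/7 + 155.844ms (2/7)
8. 1870.13ms @ 24/7 + 155.844ms (2/7)
9. 2025.974ms @ 26/7 + 155.844ms (2/7)
10. 2181.818ms @ 4 + 155.844ms (2/7)
11. 2337.662ms @ 30/7 + 155.844ms (2/7)
12. 2493.506ms @ 32/7 + 155.844ms (2/7)
13. 2649.351ms @ 34/7 + 155.844ms (2/7)
14. 2805.195ms @ 36/7 + 155.844ms (2/7)
15. 2961.039ms @ 38/7 + 155.844ms (2/7)
16. 3116.883ms @ 40/7 + 155.844ms (2/7)
17. 3272.727ms @ 6 + 155.844ms (2/7)
18. 3428.571ms @ 44/7 + 155.844ms (2/7)
19. 3584.416ms @ 46/7 + 155.844ms (2/7)
20. 3740.26ms @ 48/7 + 155.844ms (2/7)
21. 3896.104ms @ 50/7 + 155.844ms (2/7)
22. 4051.948ms @ 52/7 + 155.844ms (2/7)
23. 4207.792ms @ 54/7 + 155.844ms (2/7)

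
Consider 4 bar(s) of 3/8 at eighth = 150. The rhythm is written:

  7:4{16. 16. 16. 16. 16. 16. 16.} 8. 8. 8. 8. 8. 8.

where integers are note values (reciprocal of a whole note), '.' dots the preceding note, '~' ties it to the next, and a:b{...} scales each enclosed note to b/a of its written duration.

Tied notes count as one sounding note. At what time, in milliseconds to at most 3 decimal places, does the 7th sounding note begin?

note 7 onset = 18/7b = 1028.571ms

1. 0.0ms @ 0 + 171.429ms (3/7)
2. 171.429ms @ 3/7 + 171.429ms (3/7)
3. 342.857ms @ 6/7 + 171.429ms (3/7)
4. 514.286ms @ 9/7 + 171.429ms (3/7)
5. 685.714ms @ 12/7 + 171.429ms (3/7)
6. 857.143ms @ 15/7 + 171.429ms (3/7)
7. 1028.571ms @ 18/7 + 171.429ms (3/7)
8. 1200.0ms @ 3 + 600.0ms (3/2)
9. 1800.0ms @ 9/2 + 600.0ms (3/2)
10. 2400.0ms @ 6 + 600.0ms (3/2)
11. 3000.0ms @ 15/2 + 600.0ms (3/2)
12. 3600.0ms @ 9 + 600.0ms (3/2)
13. 4200.0ms @ 21/2 + 600.0ms (3/2)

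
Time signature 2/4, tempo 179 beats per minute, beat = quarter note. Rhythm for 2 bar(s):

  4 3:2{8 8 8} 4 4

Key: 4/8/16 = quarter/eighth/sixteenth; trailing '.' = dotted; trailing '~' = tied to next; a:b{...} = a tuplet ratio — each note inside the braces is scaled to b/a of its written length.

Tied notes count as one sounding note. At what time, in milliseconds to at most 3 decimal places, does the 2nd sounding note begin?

note 2 onset = 1b = 335.196ms

1. 0.0ms @ 0 + 335.196ms (1)
2. 335.196ms @ 1 + 111.732ms (1/3)
3. 446.927ms @ 4/3 + 111.732ms (1/3)
4. 558.659ms @ 5/3 + 111.732ms (1/3)
5. 670.391ms @ 2 + 335.196ms (1)
6. 1005.587ms @ 3 + 335.196ms (1)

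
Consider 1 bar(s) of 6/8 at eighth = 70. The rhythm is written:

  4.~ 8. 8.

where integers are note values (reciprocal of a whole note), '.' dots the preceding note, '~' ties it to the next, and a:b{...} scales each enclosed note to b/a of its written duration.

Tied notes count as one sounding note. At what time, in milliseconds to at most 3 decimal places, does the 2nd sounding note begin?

note 2 onset = 9/2b = 3857.143ms

1. 0.0ms @ 0 + 3857.143ms (9/2)
2. 3857.143ms @ 9/2 + 1285.714ms (3/2)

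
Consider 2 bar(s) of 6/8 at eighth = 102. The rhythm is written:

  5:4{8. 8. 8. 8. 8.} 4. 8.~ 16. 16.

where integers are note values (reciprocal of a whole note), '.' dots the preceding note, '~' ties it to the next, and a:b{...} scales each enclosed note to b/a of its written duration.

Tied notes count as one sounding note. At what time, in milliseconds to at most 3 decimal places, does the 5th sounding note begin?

1. 0.0ms @ 0 + 705.882ms (6/5)
2. 705.882ms @ 6/5 + 705.882ms (6/5)
3. 1411.765ms @ 12/5 + 705.882ms (6/5)
4. 2117.647ms @ 18/5 + 705.882ms (6/5)
5. 2823.529ms @ 24/5 + 705.882ms (6/5)
6. 3529.412ms @ 6 + 1764.706ms (3)
7. 5294.118ms @ 9 + 1323.529ms (9/4)
8. 6617.647ms @ 45/4 + 441.176ms (3/4)

note 5 onset = 24/5b = 2823.529ms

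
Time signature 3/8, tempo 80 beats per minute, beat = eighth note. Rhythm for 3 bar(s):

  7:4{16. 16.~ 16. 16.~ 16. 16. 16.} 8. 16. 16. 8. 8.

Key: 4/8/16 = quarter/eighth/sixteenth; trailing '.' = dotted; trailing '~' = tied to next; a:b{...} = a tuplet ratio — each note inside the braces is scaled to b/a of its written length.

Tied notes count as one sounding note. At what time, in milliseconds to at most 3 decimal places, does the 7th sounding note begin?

1. 0.0ms @ 0 + 321.429ms (3/7)
2. 321.429ms @ 3/7 + 642.857ms (6/7)
3. 964.286ms @ 9/7 + 642.857ms (6/7)
4. 1607.143ms @ 15/7 + 321.429ms (3/7)
5. 1928.571ms @ 18/7 + 321.429ms (3/7)
6. 2250.0ms @ 3 + 1125.0ms (3/2)
7. 3375.0ms @ 9/2 + 562.5ms (3/4)
8. 3937.5ms @ 21/4 + 562.5ms (3/4)
9. 4500.0ms @ 6 + 1125.0ms (3/2)
10. 5625.0ms @ 15/2 + 1125.0ms (3/2)

note 7 onset = 9/2b = 3375.0ms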